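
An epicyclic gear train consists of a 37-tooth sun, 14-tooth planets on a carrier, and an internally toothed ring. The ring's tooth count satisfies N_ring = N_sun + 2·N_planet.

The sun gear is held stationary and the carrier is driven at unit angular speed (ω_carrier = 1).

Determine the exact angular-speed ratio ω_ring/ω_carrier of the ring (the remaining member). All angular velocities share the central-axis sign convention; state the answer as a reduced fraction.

N_ring = 37 + 2·14 = 65
37(ω_s−ω_c) = −65(ω_r−ω_c),  ω_s=0, ω_c=1
ω_r = 1 − (37/65)(0−1) = 102/65
ω_r/ω_c = 102/65

102/65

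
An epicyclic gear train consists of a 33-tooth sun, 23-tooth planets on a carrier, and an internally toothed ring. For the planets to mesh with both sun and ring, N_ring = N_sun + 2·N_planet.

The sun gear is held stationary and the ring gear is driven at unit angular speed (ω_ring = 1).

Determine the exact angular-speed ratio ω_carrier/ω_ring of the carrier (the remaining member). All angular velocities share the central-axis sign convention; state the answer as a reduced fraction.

N_ring = 33 + 2·23 = 79
33(ω_s−ω_c) = −79(ω_r−ω_c),  ω_s=0, ω_r=1
33(0−ω_c) = −79(1−ω_c)  ⇒  112ω_c = 79  ⇒  ω_c = 79/112
ω_c/ω_r = 79/112

79/112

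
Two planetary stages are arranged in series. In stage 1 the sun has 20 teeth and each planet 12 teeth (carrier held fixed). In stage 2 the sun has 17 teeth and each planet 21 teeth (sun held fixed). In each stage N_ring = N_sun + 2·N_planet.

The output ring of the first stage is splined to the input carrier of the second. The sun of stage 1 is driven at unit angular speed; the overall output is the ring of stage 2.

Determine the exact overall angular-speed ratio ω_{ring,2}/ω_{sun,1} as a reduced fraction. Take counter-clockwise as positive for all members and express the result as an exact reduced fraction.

-380/649

Stage 1: N_ring = 20 + 2·12 = 44
Stage 1: 20(ω_s−ω_c) = −44(ω_r−ω_c),  ω_c=0, ω_s=1
Stage 1: ω_r = 0 − (20/44)(1−0) = -5/11
  ⇒ ω_r¹/ω_s¹ = -5/11
Stage 2: N_ring = 17 + 2·21 = 59
Stage 2: 17(ω_s−ω_c) = −59(ω_r−ω_c),  ω_s=0, ω_c=1
Stage 2: ω_r = 1 − (17/59)(0−1) = 76/59
  ⇒ ω_r²/ω_c² = 76/59
Coupling ω_c² = ω_r¹ ⇒ overall = -5/11 × 76/59 = -380/649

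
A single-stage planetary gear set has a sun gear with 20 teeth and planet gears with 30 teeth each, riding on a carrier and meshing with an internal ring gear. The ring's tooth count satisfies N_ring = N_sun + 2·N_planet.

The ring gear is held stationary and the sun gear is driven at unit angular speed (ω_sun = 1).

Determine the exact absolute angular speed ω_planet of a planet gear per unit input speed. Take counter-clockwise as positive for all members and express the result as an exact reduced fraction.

N_ring = 20 + 2·30 = 80
20(ω_s−ω_c) = −80(ω_r−ω_c),  ω_r=0, ω_s=1
20(1−ω_c) = −80(0−ω_c)  ⇒  100ω_c = 20  ⇒  ω_c = 1/5
sun–planet: 20·(1−1/5) = −30·(ω_p−ω_c)  ⇒  ω_p−ω_c = −(20/30)·(4/5) = -8/15
ω_p = 1/5 − 8/15 = -1/3

-1/3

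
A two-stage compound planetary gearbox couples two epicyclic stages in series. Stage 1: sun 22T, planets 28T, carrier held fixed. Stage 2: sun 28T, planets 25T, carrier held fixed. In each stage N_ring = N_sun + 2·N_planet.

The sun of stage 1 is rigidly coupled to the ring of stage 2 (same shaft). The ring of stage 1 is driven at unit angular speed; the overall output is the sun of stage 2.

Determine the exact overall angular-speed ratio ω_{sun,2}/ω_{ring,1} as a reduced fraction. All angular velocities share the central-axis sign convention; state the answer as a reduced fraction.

1521/154

Stage 1: N_ring = 22 + 2·28 = 78
Stage 1: 22(ω_s−ω_c) = −78(ω_r−ω_c),  ω_c=0, ω_r=1
Stage 1: ω_s = 0 − (78/22)(1−0) = -39/11
  ⇒ ω_s¹/ω_r¹ = -39/11
Stage 2: N_ring = 28 + 2·25 = 78
Stage 2: 28(ω_s−ω_c) = −78(ω_r−ω_c),  ω_c=0, ω_r=1
Stage 2: ω_s = 0 − (78/28)(1−0) = -39/14
  ⇒ ω_s²/ω_r² = -39/14
Coupling ω_r² = ω_s¹ ⇒ overall = -39/11 × -39/14 = 1521/154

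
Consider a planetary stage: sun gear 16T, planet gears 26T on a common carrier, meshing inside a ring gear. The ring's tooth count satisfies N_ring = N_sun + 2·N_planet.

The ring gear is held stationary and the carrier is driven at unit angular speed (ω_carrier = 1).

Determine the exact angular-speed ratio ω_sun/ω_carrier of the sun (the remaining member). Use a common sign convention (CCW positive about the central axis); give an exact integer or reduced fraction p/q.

N_ring = 16 + 2·26 = 68
16(ω_s−ω_c) = −68(ω_r−ω_c),  ω_r=0, ω_c=1
ω_s = 1 − (68/16)(0−1) = 21/4
ω_s/ω_c = 21/4

21/4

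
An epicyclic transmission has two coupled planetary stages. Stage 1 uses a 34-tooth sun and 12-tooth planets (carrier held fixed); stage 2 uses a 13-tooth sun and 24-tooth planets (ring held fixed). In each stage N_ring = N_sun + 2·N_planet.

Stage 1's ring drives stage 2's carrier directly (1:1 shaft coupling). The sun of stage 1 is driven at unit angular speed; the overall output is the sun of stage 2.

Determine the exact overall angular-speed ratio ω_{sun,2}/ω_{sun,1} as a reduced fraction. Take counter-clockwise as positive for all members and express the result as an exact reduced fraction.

-1258/377

Stage 1: N_ring = 34 + 2·12 = 58
Stage 1: 34(ω_s−ω_c) = −58(ω_r−ω_c),  ω_c=0, ω_s=1
Stage 1: ω_r = 0 − (34/58)(1−0) = -17/29
  ⇒ ω_r¹/ω_s¹ = -17/29
Stage 2: N_ring = 13 + 2·24 = 61
Stage 2: 13(ω_s−ω_c) = −61(ω_r−ω_c),  ω_r=0, ω_c=1
Stage 2: ω_s = 1 − (61/13)(0−1) = 74/13
  ⇒ ω_s²/ω_c² = 74/13
Coupling ω_c² = ω_r¹ ⇒ overall = -17/29 × 74/13 = -1258/377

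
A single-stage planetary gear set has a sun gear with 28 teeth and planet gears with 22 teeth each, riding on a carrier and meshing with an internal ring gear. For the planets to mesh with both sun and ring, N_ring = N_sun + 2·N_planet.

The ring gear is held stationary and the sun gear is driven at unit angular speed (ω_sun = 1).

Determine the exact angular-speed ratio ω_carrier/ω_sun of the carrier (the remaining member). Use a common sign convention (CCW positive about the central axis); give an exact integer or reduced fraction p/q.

7/25

N_ring = 28 + 2·22 = 72
28(ω_s−ω_c) = −72(ω_r−ω_c),  ω_r=0, ω_s=1
28(1−ω_c) = −72(0−ω_c)  ⇒  100ω_c = 28  ⇒  ω_c = 7/25
ω_c/ω_s = 7/25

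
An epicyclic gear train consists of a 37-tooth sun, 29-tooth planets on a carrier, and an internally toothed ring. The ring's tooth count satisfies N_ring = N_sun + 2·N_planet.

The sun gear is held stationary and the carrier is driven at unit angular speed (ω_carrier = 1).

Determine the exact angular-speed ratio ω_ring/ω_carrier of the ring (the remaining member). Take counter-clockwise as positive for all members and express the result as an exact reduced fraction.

N_ring = 37 + 2·29 = 95
37(ω_s−ω_c) = −95(ω_r−ω_c),  ω_s=0, ω_c=1
ω_r = 1 − (37/95)(0−1) = 132/95
ω_r/ω_c = 132/95

132/95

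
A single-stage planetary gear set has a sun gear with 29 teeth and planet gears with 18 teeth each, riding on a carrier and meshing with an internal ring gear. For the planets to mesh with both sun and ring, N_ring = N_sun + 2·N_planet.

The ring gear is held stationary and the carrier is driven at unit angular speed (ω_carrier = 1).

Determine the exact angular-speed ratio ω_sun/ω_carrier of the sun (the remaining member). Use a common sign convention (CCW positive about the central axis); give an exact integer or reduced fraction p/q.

N_ring = 29 + 2·18 = 65
29(ω_s−ω_c) = −65(ω_r−ω_c),  ω_r=0, ω_c=1
ω_s = 1 − (65/29)(0−1) = 94/29
ω_s/ω_c = 94/29

94/29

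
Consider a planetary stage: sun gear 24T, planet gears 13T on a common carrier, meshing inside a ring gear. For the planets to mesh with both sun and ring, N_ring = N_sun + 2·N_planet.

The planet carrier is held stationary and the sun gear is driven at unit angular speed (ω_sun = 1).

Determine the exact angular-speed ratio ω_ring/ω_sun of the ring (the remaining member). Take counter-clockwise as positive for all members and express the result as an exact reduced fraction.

N_ring = 24 + 2·13 = 50
24(ω_s−ω_c) = −50(ω_r−ω_c),  ω_c=0, ω_s=1
ω_r = 0 − (24/50)(1−0) = -12/25
ω_r/ω_s = -12/25

-12/25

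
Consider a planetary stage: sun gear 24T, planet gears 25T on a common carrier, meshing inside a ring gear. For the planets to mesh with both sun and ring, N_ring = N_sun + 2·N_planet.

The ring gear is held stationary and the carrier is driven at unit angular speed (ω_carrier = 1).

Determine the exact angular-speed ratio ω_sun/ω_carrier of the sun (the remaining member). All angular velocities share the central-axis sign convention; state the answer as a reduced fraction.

N_ring = 24 + 2·25 = 74
24(ω_s−ω_c) = −74(ω_r−ω_c),  ω_r=0, ω_c=1
ω_s = 1 − (74/24)(0−1) = 49/12
ω_s/ω_c = 49/12

49/12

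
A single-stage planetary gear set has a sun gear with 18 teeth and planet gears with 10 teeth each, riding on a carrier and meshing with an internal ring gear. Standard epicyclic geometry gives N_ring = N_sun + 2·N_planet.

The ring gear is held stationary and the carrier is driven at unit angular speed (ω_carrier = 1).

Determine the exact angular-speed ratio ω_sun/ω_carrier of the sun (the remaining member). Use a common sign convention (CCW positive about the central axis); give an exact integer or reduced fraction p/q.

28/9

N_ring = 18 + 2·10 = 38
18(ω_s−ω_c) = −38(ω_r−ω_c),  ω_r=0, ω_c=1
ω_s = 1 − (38/18)(0−1) = 28/9
ω_s/ω_c = 28/9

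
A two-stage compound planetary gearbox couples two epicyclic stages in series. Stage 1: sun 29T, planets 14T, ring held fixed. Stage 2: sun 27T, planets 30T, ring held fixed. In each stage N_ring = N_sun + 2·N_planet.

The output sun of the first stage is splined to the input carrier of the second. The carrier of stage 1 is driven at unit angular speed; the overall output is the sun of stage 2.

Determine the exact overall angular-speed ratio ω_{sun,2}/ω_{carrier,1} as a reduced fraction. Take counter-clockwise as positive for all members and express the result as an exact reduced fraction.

3268/261

Stage 1: N_ring = 29 + 2·14 = 57
Stage 1: 29(ω_s−ω_c) = −57(ω_r−ω_c),  ω_r=0, ω_c=1
Stage 1: ω_s = 1 − (57/29)(0−1) = 86/29
  ⇒ ω_s¹/ω_c¹ = 86/29
Stage 2: N_ring = 27 + 2·30 = 87
Stage 2: 27(ω_s−ω_c) = −87(ω_r−ω_c),  ω_r=0, ω_c=1
Stage 2: ω_s = 1 − (87/27)(0−1) = 38/9
  ⇒ ω_s²/ω_c² = 38/9
Coupling ω_c² = ω_s¹ ⇒ overall = 86/29 × 38/9 = 3268/261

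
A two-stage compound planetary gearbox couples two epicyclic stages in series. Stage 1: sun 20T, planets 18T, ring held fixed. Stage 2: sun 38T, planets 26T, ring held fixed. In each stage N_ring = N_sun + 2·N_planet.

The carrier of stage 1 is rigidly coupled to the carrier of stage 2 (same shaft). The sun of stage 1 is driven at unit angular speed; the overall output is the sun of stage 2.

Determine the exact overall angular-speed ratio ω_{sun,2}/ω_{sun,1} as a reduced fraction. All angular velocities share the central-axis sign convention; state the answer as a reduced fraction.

Stage 1: N_ring = 20 + 2·18 = 56
Stage 1: 20(ω_s−ω_c) = −56(ω_r−ω_c),  ω_r=0, ω_s=1
Stage 1: 20(1−ω_c) = −56(0−ω_c)  ⇒  76ω_c = 20  ⇒  ω_c = 5/19
  ⇒ ω_c¹/ω_s¹ = 5/19
Stage 2: N_ring = 38 + 2·26 = 90
Stage 2: 38(ω_s−ω_c) = −90(ω_r−ω_c),  ω_r=0, ω_c=1
Stage 2: ω_s = 1 − (90/38)(0−1) = 64/19
  ⇒ ω_s²/ω_c² = 64/19
Coupling ω_c² = ω_c¹ ⇒ overall = 5/19 × 64/19 = 320/361

320/361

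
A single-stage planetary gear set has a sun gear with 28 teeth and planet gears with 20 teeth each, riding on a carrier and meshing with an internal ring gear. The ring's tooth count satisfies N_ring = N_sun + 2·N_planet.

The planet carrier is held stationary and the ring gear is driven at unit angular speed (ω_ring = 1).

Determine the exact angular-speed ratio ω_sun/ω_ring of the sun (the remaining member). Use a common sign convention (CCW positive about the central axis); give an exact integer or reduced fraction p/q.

N_ring = 28 + 2·20 = 68
28(ω_s−ω_c) = −68(ω_r−ω_c),  ω_c=0, ω_r=1
ω_s = 0 − (68/28)(1−0) = -17/7
ω_s/ω_r = -17/7

-17/7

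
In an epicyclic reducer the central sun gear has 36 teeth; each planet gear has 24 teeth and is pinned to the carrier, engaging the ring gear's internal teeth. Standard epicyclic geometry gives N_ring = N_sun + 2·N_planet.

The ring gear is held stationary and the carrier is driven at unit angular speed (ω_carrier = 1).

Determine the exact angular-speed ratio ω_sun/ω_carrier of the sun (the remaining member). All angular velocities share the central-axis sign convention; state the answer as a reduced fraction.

N_ring = 36 + 2·24 = 84
36(ω_s−ω_c) = −84(ω_r−ω_c),  ω_r=0, ω_c=1
ω_s = 1 − (84/36)(0−1) = 10/3
ω_s/ω_c = 10/3

10/3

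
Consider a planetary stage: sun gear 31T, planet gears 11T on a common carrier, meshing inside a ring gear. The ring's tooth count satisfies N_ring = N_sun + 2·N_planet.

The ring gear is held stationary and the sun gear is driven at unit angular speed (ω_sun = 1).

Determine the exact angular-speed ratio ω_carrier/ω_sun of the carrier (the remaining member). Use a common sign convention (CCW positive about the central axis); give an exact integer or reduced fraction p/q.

N_ring = 31 + 2·11 = 53
31(ω_s−ω_c) = −53(ω_r−ω_c),  ω_r=0, ω_s=1
31(1−ω_c) = −53(0−ω_c)  ⇒  84ω_c = 31  ⇒  ω_c = 31/84
ω_c/ω_s = 31/84

31/84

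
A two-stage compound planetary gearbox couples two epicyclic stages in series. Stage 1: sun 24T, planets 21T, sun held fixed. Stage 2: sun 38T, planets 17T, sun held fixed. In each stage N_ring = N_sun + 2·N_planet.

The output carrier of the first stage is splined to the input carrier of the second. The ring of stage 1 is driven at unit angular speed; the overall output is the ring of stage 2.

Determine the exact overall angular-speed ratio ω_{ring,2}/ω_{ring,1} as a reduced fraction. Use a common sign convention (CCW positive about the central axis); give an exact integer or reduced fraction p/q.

Stage 1: N_ring = 24 + 2·21 = 66
Stage 1: 24(ω_s−ω_c) = −66(ω_r−ω_c),  ω_s=0, ω_r=1
Stage 1: 24(0−ω_c) = −66(1−ω_c)  ⇒  90ω_c = 66  ⇒  ω_c = 11/15
  ⇒ ω_c¹/ω_r¹ = 11/15
Stage 2: N_ring = 38 + 2·17 = 72
Stage 2: 38(ω_s−ω_c) = −72(ω_r−ω_c),  ω_s=0, ω_c=1
Stage 2: ω_r = 1 − (38/72)(0−1) = 55/36
  ⇒ ω_r²/ω_c² = 55/36
Coupling ω_c² = ω_c¹ ⇒ overall = 11/15 × 55/36 = 121/108

121/108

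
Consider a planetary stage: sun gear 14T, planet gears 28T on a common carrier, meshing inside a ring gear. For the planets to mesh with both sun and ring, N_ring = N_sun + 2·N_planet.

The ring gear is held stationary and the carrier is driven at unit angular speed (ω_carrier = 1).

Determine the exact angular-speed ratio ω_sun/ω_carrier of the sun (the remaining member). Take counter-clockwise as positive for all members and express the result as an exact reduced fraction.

6

N_ring = 14 + 2·28 = 70
14(ω_s−ω_c) = −70(ω_r−ω_c),  ω_r=0, ω_c=1
ω_s = 1 − (70/14)(0−1) = 6
ω_s/ω_c = 6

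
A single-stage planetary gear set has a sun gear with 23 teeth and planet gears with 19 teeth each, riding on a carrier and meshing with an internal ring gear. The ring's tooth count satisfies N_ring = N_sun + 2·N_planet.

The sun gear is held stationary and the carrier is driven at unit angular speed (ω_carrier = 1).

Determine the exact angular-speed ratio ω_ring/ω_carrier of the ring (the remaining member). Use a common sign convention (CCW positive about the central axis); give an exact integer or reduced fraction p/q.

84/61

N_ring = 23 + 2·19 = 61
23(ω_s−ω_c) = −61(ω_r−ω_c),  ω_s=0, ω_c=1
ω_r = 1 − (23/61)(0−1) = 84/61
ω_r/ω_c = 84/61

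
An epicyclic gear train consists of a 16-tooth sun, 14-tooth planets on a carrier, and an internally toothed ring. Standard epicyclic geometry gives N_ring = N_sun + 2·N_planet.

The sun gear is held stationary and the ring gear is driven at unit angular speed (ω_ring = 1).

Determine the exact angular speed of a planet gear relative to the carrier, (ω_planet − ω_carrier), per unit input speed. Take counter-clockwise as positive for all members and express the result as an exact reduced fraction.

N_ring = 16 + 2·14 = 44
16(ω_s−ω_c) = −44(ω_r−ω_c),  ω_s=0, ω_r=1
16(0−ω_c) = −44(1−ω_c)  ⇒  60ω_c = 44  ⇒  ω_c = 11/15
sun–planet: 16·(0−11/15) = −14·(ω_p−ω_c)  ⇒  ω_p−ω_c = −(16/14)·(-11/15) = 88/105

88/105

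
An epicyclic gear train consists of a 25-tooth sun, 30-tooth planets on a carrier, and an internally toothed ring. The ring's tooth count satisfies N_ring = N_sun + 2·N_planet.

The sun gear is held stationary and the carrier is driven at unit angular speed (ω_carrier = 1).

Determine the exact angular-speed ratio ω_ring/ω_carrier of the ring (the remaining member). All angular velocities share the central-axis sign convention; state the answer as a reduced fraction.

22/17

N_ring = 25 + 2·30 = 85
25(ω_s−ω_c) = −85(ω_r−ω_c),  ω_s=0, ω_c=1
ω_r = 1 − (25/85)(0−1) = 22/17
ω_r/ω_c = 22/17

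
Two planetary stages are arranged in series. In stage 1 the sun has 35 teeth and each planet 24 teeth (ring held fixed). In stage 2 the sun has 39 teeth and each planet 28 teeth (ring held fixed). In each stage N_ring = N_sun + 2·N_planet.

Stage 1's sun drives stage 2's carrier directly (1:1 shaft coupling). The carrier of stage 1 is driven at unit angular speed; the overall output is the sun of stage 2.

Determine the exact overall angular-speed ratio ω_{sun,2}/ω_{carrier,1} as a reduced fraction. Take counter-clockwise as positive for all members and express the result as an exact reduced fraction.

15812/1365

Stage 1: N_ring = 35 + 2·24 = 83
Stage 1: 35(ω_s−ω_c) = −83(ω_r−ω_c),  ω_r=0, ω_c=1
Stage 1: ω_s = 1 − (83/35)(0−1) = 118/35
  ⇒ ω_s¹/ω_c¹ = 118/35
Stage 2: N_ring = 39 + 2·28 = 95
Stage 2: 39(ω_s−ω_c) = −95(ω_r−ω_c),  ω_r=0, ω_c=1
Stage 2: ω_s = 1 − (95/39)(0−1) = 134/39
  ⇒ ω_s²/ω_c² = 134/39
Coupling ω_c² = ω_s¹ ⇒ overall = 118/35 × 134/39 = 15812/1365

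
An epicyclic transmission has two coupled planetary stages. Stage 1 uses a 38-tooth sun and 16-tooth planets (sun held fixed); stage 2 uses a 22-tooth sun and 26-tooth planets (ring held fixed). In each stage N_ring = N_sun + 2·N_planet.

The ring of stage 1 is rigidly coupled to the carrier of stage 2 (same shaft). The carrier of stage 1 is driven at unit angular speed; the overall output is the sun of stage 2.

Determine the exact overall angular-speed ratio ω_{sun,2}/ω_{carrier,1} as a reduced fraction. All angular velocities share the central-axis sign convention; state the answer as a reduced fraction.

Stage 1: N_ring = 38 + 2·16 = 70
Stage 1: 38(ω_s−ω_c) = −70(ω_r−ω_c),  ω_s=0, ω_c=1
Stage 1: ω_r = 1 − (38/70)(0−1) = 54/35
  ⇒ ω_r¹/ω_c¹ = 54/35
Stage 2: N_ring = 22 + 2·26 = 74
Stage 2: 22(ω_s−ω_c) = −74(ω_r−ω_c),  ω_r=0, ω_c=1
Stage 2: ω_s = 1 − (74/22)(0−1) = 48/11
  ⇒ ω_s²/ω_c² = 48/11
Coupling ω_c² = ω_r¹ ⇒ overall = 54/35 × 48/11 = 2592/385

2592/385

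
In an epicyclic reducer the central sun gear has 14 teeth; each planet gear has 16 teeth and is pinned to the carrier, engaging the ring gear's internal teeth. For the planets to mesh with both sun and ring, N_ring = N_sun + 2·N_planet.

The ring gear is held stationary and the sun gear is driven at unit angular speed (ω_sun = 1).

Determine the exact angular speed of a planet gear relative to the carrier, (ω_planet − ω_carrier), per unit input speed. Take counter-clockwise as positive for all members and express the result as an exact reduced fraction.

-161/240

N_ring = 14 + 2·16 = 46
14(ω_s−ω_c) = −46(ω_r−ω_c),  ω_r=0, ω_s=1
14(1−ω_c) = −46(0−ω_c)  ⇒  60ω_c = 14  ⇒  ω_c = 7/30
sun–planet: 14·(1−7/30) = −16·(ω_p−ω_c)  ⇒  ω_p−ω_c = −(14/16)·(23/30) = -161/240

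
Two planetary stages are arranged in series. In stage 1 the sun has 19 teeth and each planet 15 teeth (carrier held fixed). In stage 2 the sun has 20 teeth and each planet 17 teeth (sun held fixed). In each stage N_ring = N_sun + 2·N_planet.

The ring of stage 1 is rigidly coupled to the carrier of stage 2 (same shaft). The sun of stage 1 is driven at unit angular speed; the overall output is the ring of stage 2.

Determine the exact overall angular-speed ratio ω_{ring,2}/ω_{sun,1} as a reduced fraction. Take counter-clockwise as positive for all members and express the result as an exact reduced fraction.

-703/1323

Stage 1: N_ring = 19 + 2·15 = 49
Stage 1: 19(ω_s−ω_c) = −49(ω_r−ω_c),  ω_c=0, ω_s=1
Stage 1: ω_r = 0 − (19/49)(1−0) = -19/49
  ⇒ ω_r¹/ω_s¹ = -19/49
Stage 2: N_ring = 20 + 2·17 = 54
Stage 2: 20(ω_s−ω_c) = −54(ω_r−ω_c),  ω_s=0, ω_c=1
Stage 2: ω_r = 1 − (20/54)(0−1) = 37/27
  ⇒ ω_r²/ω_c² = 37/27
Coupling ω_c² = ω_r¹ ⇒ overall = -19/49 × 37/27 = -703/1323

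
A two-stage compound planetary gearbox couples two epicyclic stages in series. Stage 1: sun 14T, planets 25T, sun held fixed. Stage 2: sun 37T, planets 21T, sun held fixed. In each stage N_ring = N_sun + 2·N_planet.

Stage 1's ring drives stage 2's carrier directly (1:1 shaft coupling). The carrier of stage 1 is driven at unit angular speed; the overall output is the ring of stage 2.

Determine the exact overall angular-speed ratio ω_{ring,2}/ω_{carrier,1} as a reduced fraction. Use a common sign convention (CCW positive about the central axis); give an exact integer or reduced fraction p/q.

Stage 1: N_ring = 14 + 2·25 = 64
Stage 1: 14(ω_s−ω_c) = −64(ω_r−ω_c),  ω_s=0, ω_c=1
Stage 1: ω_r = 1 − (14/64)(0−1) = 39/32
  ⇒ ω_r¹/ω_c¹ = 39/32
Stage 2: N_ring = 37 + 2·21 = 79
Stage 2: 37(ω_s−ω_c) = −79(ω_r−ω_c),  ω_s=0, ω_c=1
Stage 2: ω_r = 1 − (37/79)(0−1) = 116/79
  ⇒ ω_r²/ω_c² = 116/79
Coupling ω_c² = ω_r¹ ⇒ overall = 39/32 × 116/79 = 1131/632

1131/632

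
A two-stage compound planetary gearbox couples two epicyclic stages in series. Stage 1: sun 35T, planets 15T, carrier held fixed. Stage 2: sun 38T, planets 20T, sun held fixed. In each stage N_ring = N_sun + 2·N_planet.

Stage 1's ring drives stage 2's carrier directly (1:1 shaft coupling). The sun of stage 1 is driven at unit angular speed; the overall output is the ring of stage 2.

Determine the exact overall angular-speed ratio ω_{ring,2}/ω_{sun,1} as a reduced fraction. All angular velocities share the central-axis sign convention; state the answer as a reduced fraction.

-406/507

Stage 1: N_ring = 35 + 2·15 = 65
Stage 1: 35(ω_s−ω_c) = −65(ω_r−ω_c),  ω_c=0, ω_s=1
Stage 1: ω_r = 0 − (35/65)(1−0) = -7/13
  ⇒ ω_r¹/ω_s¹ = -7/13
Stage 2: N_ring = 38 + 2·20 = 78
Stage 2: 38(ω_s−ω_c) = −78(ω_r−ω_c),  ω_s=0, ω_c=1
Stage 2: ω_r = 1 − (38/78)(0−1) = 58/39
  ⇒ ω_r²/ω_c² = 58/39
Coupling ω_c² = ω_r¹ ⇒ overall = -7/13 × 58/39 = -406/507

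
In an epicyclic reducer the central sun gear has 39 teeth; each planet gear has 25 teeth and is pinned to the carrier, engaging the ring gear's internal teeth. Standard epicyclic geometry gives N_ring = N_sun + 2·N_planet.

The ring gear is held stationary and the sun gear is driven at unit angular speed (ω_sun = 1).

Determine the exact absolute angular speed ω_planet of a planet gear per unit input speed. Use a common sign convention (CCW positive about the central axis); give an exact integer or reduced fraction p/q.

-39/50

N_ring = 39 + 2·25 = 89
39(ω_s−ω_c) = −89(ω_r−ω_c),  ω_r=0, ω_s=1
39(1−ω_c) = −89(0−ω_c)  ⇒  128ω_c = 39  ⇒  ω_c = 39/128
sun–planet: 39·(1−39/128) = −25·(ω_p−ω_c)  ⇒  ω_p−ω_c = −(39/25)·(89/128) = -3471/3200
ω_p = 39/128 − 3471/3200 = -39/50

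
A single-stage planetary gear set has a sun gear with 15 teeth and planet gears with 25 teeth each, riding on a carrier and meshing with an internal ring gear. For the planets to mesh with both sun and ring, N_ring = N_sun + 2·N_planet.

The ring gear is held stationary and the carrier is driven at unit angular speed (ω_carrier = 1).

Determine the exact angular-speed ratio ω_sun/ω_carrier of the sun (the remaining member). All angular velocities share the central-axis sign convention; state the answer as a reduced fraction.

16/3

N_ring = 15 + 2·25 = 65
15(ω_s−ω_c) = −65(ω_r−ω_c),  ω_r=0, ω_c=1
ω_s = 1 − (65/15)(0−1) = 16/3
ω_s/ω_c = 16/3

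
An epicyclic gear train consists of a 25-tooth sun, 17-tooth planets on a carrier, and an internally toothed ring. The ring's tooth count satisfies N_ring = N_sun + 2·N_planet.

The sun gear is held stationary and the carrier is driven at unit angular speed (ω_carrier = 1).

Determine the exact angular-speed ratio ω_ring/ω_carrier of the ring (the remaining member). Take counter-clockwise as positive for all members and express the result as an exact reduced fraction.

N_ring = 25 + 2·17 = 59
25(ω_s−ω_c) = −59(ω_r−ω_c),  ω_s=0, ω_c=1
ω_r = 1 − (25/59)(0−1) = 84/59
ω_r/ω_c = 84/59

84/59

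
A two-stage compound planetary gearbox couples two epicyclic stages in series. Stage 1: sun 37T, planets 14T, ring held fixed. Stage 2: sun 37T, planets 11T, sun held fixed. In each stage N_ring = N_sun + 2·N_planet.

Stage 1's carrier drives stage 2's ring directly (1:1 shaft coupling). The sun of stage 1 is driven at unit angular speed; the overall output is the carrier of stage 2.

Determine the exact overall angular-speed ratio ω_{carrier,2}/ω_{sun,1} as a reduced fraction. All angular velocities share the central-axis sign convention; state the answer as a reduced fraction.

Stage 1: N_ring = 37 + 2·14 = 65
Stage 1: 37(ω_s−ω_c) = −65(ω_r−ω_c),  ω_r=0, ω_s=1
Stage 1: 37(1−ω_c) = −65(0−ω_c)  ⇒  102ω_c = 37  ⇒  ω_c = 37/102
  ⇒ ω_c¹/ω_s¹ = 37/102
Stage 2: N_ring = 37 + 2·11 = 59
Stage 2: 37(ω_s−ω_c) = −59(ω_r−ω_c),  ω_s=0, ω_r=1
Stage 2: 37(0−ω_c) = −59(1−ω_c)  ⇒  96ω_c = 59  ⇒  ω_c = 59/96
  ⇒ ω_c²/ω_r² = 59/96
Coupling ω_r² = ω_c¹ ⇒ overall = 37/102 × 59/96 = 2183/9792

2183/9792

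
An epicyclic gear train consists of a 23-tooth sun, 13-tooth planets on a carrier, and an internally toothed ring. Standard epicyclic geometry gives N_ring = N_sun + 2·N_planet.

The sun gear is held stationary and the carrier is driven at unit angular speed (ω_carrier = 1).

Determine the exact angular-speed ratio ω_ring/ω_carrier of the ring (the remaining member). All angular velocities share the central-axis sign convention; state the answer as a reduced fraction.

N_ring = 23 + 2·13 = 49
23(ω_s−ω_c) = −49(ω_r−ω_c),  ω_s=0, ω_c=1
ω_r = 1 − (23/49)(0−1) = 72/49
ω_r/ω_c = 72/49

72/49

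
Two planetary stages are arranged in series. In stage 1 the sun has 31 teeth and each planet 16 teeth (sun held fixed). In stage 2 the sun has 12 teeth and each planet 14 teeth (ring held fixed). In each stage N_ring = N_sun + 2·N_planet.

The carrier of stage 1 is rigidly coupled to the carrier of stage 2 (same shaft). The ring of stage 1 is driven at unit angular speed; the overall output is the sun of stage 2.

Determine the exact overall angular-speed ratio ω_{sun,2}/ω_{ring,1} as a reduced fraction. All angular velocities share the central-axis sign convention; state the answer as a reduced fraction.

273/94

Stage 1: N_ring = 31 + 2·16 = 63
Stage 1: 31(ω_s−ω_c) = −63(ω_r−ω_c),  ω_s=0, ω_r=1
Stage 1: 31(0−ω_c) = −63(1−ω_c)  ⇒  94ω_c = 63  ⇒  ω_c = 63/94
  ⇒ ω_c¹/ω_r¹ = 63/94
Stage 2: N_ring = 12 + 2·14 = 40
Stage 2: 12(ω_s−ω_c) = −40(ω_r−ω_c),  ω_r=0, ω_c=1
Stage 2: ω_s = 1 − (40/12)(0−1) = 13/3
  ⇒ ω_s²/ω_c² = 13/3
Coupling ω_c² = ω_c¹ ⇒ overall = 63/94 × 13/3 = 273/94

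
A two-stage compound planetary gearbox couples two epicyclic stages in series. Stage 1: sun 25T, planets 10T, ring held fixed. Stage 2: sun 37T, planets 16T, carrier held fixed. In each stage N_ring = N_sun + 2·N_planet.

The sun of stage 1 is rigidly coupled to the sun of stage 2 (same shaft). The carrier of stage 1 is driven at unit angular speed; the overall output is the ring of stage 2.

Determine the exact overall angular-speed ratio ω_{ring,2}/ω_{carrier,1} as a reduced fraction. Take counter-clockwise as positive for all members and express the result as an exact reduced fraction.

Stage 1: N_ring = 25 + 2·10 = 45
Stage 1: 25(ω_s−ω_c) = −45(ω_r−ω_c),  ω_r=0, ω_c=1
Stage 1: ω_s = 1 − (45/25)(0−1) = 14/5
  ⇒ ω_s¹/ω_c¹ = 14/5
Stage 2: N_ring = 37 + 2·16 = 69
Stage 2: 37(ω_s−ω_c) = −69(ω_r−ω_c),  ω_c=0, ω_s=1
Stage 2: ω_r = 0 − (37/69)(1−0) = -37/69
  ⇒ ω_r²/ω_s² = -37/69
Coupling ω_s² = ω_s¹ ⇒ overall = 14/5 × -37/69 = -518/345

-518/345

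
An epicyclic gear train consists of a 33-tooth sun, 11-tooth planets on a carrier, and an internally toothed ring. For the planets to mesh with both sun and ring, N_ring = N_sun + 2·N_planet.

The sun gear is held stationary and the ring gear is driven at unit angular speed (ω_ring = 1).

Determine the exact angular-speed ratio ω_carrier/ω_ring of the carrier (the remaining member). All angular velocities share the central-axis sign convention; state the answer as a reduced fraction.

N_ring = 33 + 2·11 = 55
33(ω_s−ω_c) = −55(ω_r−ω_c),  ω_s=0, ω_r=1
33(0−ω_c) = −55(1−ω_c)  ⇒  88ω_c = 55  ⇒  ω_c = 5/8
ω_c/ω_r = 5/8

5/8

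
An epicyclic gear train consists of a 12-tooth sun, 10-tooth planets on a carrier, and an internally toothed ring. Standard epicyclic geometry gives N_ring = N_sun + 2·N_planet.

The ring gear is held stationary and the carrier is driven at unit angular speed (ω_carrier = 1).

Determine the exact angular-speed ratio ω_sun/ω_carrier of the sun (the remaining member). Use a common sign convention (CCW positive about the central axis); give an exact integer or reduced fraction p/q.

N_ring = 12 + 2·10 = 32
12(ω_s−ω_c) = −32(ω_r−ω_c),  ω_r=0, ω_c=1
ω_s = 1 − (32/12)(0−1) = 11/3
ω_s/ω_c = 11/3

11/3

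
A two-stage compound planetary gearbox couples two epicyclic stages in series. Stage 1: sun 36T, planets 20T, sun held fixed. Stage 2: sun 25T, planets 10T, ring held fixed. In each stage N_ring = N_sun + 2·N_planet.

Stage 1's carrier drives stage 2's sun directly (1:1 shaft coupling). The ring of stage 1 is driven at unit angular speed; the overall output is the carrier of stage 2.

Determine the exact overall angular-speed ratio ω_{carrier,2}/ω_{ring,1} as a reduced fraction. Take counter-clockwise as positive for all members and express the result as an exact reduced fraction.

95/392

Stage 1: N_ring = 36 + 2·20 = 76
Stage 1: 36(ω_s−ω_c) = −76(ω_r−ω_c),  ω_s=0, ω_r=1
Stage 1: 36(0−ω_c) = −76(1−ω_c)  ⇒  112ω_c = 76  ⇒  ω_c = 19/28
  ⇒ ω_c¹/ω_r¹ = 19/28
Stage 2: N_ring = 25 + 2·10 = 45
Stage 2: 25(ω_s−ω_c) = −45(ω_r−ω_c),  ω_r=0, ω_s=1
Stage 2: 25(1−ω_c) = −45(0−ω_c)  ⇒  70ω_c = 25  ⇒  ω_c = 5/14
  ⇒ ω_c²/ω_s² = 5/14
Coupling ω_s² = ω_c¹ ⇒ overall = 19/28 × 5/14 = 95/392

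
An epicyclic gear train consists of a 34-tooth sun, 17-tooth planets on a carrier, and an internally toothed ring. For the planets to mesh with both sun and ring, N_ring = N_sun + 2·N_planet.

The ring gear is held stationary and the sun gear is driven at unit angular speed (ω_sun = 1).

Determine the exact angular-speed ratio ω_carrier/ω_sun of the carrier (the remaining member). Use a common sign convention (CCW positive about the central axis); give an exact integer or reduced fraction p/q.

N_ring = 34 + 2·17 = 68
34(ω_s−ω_c) = −68(ω_r−ω_c),  ω_r=0, ω_s=1
34(1−ω_c) = −68(0−ω_c)  ⇒  102ω_c = 34  ⇒  ω_c = 1/3
ω_c/ω_s = 1/3

1/3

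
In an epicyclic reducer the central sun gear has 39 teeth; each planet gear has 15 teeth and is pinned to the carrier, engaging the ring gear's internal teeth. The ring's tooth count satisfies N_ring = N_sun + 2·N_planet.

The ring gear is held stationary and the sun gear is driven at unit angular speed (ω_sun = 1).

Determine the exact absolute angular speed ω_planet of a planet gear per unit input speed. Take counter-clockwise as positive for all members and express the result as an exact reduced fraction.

-13/10

N_ring = 39 + 2·15 = 69
39(ω_s−ω_c) = −69(ω_r−ω_c),  ω_r=0, ω_s=1
39(1−ω_c) = −69(0−ω_c)  ⇒  108ω_c = 39  ⇒  ω_c = 13/36
sun–planet: 39·(1−13/36) = −15·(ω_p−ω_c)  ⇒  ω_p−ω_c = −(39/15)·(23/36) = -299/180
ω_p = 13/36 − 299/180 = -13/10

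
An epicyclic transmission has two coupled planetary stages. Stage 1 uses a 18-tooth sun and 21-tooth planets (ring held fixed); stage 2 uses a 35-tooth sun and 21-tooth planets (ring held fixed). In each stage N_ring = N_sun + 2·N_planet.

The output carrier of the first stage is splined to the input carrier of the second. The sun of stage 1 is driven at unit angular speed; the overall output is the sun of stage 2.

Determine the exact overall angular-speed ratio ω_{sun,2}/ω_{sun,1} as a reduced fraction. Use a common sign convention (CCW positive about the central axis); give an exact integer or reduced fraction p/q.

Stage 1: N_ring = 18 + 2·21 = 60
Stage 1: 18(ω_s−ω_c) = −60(ω_r−ω_c),  ω_r=0, ω_s=1
Stage 1: 18(1−ω_c) = −60(0−ω_c)  ⇒  78ω_c = 18  ⇒  ω_c = 3/13
  ⇒ ω_c¹/ω_s¹ = 3/13
Stage 2: N_ring = 35 + 2·21 = 77
Stage 2: 35(ω_s−ω_c) = −77(ω_r−ω_c),  ω_r=0, ω_c=1
Stage 2: ω_s = 1 − (77/35)(0−1) = 16/5
  ⇒ ω_s²/ω_c² = 16/5
Coupling ω_c² = ω_c¹ ⇒ overall = 3/13 × 16/5 = 48/65

48/65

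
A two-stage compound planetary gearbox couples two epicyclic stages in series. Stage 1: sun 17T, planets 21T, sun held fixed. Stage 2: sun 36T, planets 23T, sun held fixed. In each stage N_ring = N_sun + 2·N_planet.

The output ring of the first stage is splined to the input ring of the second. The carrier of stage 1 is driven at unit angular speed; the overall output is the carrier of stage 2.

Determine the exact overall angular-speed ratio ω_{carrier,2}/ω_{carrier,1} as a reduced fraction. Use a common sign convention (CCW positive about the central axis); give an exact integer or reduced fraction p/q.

Stage 1: N_ring = 17 + 2·21 = 59
Stage 1: 17(ω_s−ω_c) = −59(ω_r−ω_c),  ω_s=0, ω_c=1
Stage 1: ω_r = 1 − (17/59)(0−1) = 76/59
  ⇒ ω_r¹/ω_c¹ = 76/59
Stage 2: N_ring = 36 + 2·23 = 82
Stage 2: 36(ω_s−ω_c) = −82(ω_r−ω_c),  ω_s=0, ω_r=1
Stage 2: 36(0−ω_c) = −82(1−ω_c)  ⇒  118ω_c = 82  ⇒  ω_c = 41/59
  ⇒ ω_c²/ω_r² = 41/59
Coupling ω_r² = ω_r¹ ⇒ overall = 76/59 × 41/59 = 3116/3481

3116/3481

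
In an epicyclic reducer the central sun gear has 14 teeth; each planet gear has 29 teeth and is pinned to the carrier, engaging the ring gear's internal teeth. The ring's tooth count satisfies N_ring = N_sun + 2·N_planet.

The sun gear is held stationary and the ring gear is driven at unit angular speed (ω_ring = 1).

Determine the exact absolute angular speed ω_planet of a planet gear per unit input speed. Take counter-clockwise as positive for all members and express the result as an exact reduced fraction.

N_ring = 14 + 2·29 = 72
14(ω_s−ω_c) = −72(ω_r−ω_c),  ω_s=0, ω_r=1
14(0−ω_c) = −72(1−ω_c)  ⇒  86ω_c = 72  ⇒  ω_c = 36/43
sun–planet: 14·(0−36/43) = −29·(ω_p−ω_c)  ⇒  ω_p−ω_c = −(14/29)·(-36/43) = 504/1247
ω_p = 36/43 + 504/1247 = 36/29

36/29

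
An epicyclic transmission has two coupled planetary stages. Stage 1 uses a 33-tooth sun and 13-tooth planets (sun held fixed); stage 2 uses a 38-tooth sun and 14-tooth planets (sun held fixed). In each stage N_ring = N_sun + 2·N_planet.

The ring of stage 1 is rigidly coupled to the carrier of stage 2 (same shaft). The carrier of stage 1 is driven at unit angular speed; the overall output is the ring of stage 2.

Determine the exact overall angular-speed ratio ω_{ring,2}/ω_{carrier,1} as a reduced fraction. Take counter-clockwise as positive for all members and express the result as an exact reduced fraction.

4784/1947

Stage 1: N_ring = 33 + 2·13 = 59
Stage 1: 33(ω_s−ω_c) = −59(ω_r−ω_c),  ω_s=0, ω_c=1
Stage 1: ω_r = 1 − (33/59)(0−1) = 92/59
  ⇒ ω_r¹/ω_c¹ = 92/59
Stage 2: N_ring = 38 + 2·14 = 66
Stage 2: 38(ω_s−ω_c) = −66(ω_r−ω_c),  ω_s=0, ω_c=1
Stage 2: ω_r = 1 − (38/66)(0−1) = 52/33
  ⇒ ω_r²/ω_c² = 52/33
Coupling ω_c² = ω_r¹ ⇒ overall = 92/59 × 52/33 = 4784/1947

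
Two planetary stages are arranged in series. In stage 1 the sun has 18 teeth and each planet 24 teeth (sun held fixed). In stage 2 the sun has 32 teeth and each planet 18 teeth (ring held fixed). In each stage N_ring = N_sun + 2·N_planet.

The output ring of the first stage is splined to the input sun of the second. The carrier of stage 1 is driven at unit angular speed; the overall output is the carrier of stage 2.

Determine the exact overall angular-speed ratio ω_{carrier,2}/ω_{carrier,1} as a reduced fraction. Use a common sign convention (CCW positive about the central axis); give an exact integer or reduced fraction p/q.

112/275

Stage 1: N_ring = 18 + 2·24 = 66
Stage 1: 18(ω_s−ω_c) = −66(ω_r−ω_c),  ω_s=0, ω_c=1
Stage 1: ω_r = 1 − (18/66)(0−1) = 14/11
  ⇒ ω_r¹/ω_c¹ = 14/11
Stage 2: N_ring = 32 + 2·18 = 68
Stage 2: 32(ω_s−ω_c) = −68(ω_r−ω_c),  ω_r=0, ω_s=1
Stage 2: 32(1−ω_c) = −68(0−ω_c)  ⇒  100ω_c = 32  ⇒  ω_c = 8/25
  ⇒ ω_c²/ω_s² = 8/25
Coupling ω_s² = ω_r¹ ⇒ overall = 14/11 × 8/25 = 112/275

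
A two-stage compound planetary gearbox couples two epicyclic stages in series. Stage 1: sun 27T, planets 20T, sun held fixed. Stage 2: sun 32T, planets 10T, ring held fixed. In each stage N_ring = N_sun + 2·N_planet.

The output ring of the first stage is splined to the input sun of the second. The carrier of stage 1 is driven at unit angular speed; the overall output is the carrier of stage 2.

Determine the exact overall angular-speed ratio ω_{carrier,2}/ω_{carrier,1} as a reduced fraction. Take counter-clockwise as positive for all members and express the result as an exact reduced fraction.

752/1407

Stage 1: N_ring = 27 + 2·20 = 67
Stage 1: 27(ω_s−ω_c) = −67(ω_r−ω_c),  ω_s=0, ω_c=1
Stage 1: ω_r = 1 − (27/67)(0−1) = 94/67
  ⇒ ω_r¹/ω_c¹ = 94/67
Stage 2: N_ring = 32 + 2·10 = 52
Stage 2: 32(ω_s−ω_c) = −52(ω_r−ω_c),  ω_r=0, ω_s=1
Stage 2: 32(1−ω_c) = −52(0−ω_c)  ⇒  84ω_c = 32  ⇒  ω_c = 8/21
  ⇒ ω_c²/ω_s² = 8/21
Coupling ω_s² = ω_r¹ ⇒ overall = 94/67 × 8/21 = 752/1407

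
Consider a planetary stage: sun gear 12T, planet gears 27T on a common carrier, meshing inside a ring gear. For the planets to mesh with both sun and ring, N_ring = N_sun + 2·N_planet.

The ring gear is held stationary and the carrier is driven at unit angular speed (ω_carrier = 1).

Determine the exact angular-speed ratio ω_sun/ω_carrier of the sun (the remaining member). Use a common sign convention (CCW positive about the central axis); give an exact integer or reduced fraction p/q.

N_ring = 12 + 2·27 = 66
12(ω_s−ω_c) = −66(ω_r−ω_c),  ω_r=0, ω_c=1
ω_s = 1 − (66/12)(0−1) = 13/2
ω_s/ω_c = 13/2

13/2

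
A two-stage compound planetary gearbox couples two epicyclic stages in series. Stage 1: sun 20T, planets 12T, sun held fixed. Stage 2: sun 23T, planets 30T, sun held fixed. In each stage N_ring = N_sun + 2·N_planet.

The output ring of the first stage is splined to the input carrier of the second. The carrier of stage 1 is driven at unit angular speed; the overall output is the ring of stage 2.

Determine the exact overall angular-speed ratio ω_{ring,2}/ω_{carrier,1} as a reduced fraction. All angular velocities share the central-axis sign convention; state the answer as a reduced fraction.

Stage 1: N_ring = 20 + 2·12 = 44
Stage 1: 20(ω_s−ω_c) = −44(ω_r−ω_c),  ω_s=0, ω_c=1
Stage 1: ω_r = 1 − (20/44)(0−1) = 16/11
  ⇒ ω_r¹/ω_c¹ = 16/11
Stage 2: N_ring = 23 + 2·30 = 83
Stage 2: 23(ω_s−ω_c) = −83(ω_r−ω_c),  ω_s=0, ω_c=1
Stage 2: ω_r = 1 − (23/83)(0−1) = 106/83
  ⇒ ω_r²/ω_c² = 106/83
Coupling ω_c² = ω_r¹ ⇒ overall = 16/11 × 106/83 = 1696/913

1696/913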